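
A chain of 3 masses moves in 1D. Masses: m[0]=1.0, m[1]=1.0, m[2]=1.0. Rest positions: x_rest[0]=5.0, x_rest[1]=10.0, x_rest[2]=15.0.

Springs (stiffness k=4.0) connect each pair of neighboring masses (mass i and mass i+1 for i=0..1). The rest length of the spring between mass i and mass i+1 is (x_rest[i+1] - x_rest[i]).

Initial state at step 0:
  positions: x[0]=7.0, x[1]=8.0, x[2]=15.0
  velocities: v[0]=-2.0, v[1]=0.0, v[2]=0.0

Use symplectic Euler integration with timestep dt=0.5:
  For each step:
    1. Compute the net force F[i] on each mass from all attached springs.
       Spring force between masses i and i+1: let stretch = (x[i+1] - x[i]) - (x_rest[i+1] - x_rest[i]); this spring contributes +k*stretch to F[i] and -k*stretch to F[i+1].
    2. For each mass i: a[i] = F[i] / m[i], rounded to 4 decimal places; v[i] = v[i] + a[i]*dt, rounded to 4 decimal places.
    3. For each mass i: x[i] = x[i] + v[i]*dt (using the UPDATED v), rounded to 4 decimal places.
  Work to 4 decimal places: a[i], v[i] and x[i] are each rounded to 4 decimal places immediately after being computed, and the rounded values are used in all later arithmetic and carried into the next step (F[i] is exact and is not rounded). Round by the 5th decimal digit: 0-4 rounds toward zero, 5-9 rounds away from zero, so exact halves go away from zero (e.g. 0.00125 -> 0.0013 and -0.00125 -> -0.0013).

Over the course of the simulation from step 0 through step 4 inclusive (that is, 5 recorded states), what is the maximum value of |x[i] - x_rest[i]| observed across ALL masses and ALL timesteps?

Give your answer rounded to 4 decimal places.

Step 0: x=[7.0000 8.0000 15.0000] v=[-2.0000 0.0000 0.0000]
Step 1: x=[2.0000 14.0000 13.0000] v=[-10.0000 12.0000 -4.0000]
Step 2: x=[4.0000 7.0000 17.0000] v=[4.0000 -14.0000 8.0000]
Step 3: x=[4.0000 7.0000 16.0000] v=[0.0000 0.0000 -2.0000]
Step 4: x=[2.0000 13.0000 11.0000] v=[-4.0000 12.0000 -10.0000]
Max displacement = 4.0000

Answer: 4.0000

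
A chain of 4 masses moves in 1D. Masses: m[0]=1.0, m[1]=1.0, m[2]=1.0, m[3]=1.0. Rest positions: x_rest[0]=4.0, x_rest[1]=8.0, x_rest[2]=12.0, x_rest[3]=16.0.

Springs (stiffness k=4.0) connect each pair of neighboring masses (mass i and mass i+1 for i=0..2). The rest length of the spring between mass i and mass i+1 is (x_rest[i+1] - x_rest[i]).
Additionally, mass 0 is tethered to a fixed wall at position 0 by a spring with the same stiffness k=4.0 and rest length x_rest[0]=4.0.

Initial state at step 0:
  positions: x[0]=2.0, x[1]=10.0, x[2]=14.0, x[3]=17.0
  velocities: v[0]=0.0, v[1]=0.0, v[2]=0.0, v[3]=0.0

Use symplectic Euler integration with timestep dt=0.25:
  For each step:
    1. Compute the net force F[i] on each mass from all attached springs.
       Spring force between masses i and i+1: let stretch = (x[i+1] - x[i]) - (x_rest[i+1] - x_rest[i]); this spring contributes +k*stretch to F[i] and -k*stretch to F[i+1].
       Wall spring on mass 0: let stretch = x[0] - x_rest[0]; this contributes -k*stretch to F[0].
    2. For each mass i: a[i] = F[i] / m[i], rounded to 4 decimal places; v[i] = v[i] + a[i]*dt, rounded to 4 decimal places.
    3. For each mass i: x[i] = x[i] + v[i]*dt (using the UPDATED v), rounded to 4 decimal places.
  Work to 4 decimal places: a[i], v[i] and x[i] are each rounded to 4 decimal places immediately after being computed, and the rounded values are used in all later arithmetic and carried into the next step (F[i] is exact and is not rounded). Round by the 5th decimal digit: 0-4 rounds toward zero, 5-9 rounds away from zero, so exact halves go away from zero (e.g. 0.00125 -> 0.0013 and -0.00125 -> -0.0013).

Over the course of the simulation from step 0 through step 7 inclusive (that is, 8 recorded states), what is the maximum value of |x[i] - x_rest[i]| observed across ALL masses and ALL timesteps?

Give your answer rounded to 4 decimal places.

Answer: 2.7031

Derivation:
Step 0: x=[2.0000 10.0000 14.0000 17.0000] v=[0.0000 0.0000 0.0000 0.0000]
Step 1: x=[3.5000 9.0000 13.7500 17.2500] v=[6.0000 -4.0000 -1.0000 1.0000]
Step 2: x=[5.5000 7.8125 13.1875 17.6250] v=[8.0000 -4.7500 -2.2500 1.5000]
Step 3: x=[6.7031 7.3906 12.3906 17.8906] v=[4.8125 -1.6875 -3.1875 1.0625]
Step 4: x=[6.4023 8.0469 11.7187 17.7812] v=[-1.2031 2.6250 -2.6875 -0.4375]
Step 5: x=[4.9121 9.2100 11.6445 17.1562] v=[-5.9608 4.6522 -0.2968 -2.5000]
Step 6: x=[3.2684 9.9072 12.3396 16.1533] v=[-6.5750 2.7888 2.7804 -4.0117]
Step 7: x=[2.4673 9.5528 13.3800 15.1970] v=[-3.2046 -1.4176 4.1617 -3.8254]
Max displacement = 2.7031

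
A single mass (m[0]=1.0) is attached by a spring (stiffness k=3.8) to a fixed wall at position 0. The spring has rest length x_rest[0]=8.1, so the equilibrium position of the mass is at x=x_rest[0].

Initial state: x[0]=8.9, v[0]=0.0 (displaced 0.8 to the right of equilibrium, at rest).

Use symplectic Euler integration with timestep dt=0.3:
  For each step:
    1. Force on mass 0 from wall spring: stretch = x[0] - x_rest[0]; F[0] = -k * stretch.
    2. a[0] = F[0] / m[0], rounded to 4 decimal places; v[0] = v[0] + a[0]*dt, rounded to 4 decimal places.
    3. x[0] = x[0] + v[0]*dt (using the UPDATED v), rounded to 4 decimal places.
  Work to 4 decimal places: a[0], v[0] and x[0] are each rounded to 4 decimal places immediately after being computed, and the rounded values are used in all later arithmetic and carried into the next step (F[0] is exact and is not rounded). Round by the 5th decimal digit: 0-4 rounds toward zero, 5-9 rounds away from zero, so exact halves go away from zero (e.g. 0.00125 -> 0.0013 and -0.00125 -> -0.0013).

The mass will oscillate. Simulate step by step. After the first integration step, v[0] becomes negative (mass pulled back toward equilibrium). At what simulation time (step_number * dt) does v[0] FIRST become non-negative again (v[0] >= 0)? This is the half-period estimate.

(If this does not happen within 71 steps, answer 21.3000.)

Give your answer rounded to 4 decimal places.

Step 0: x=[8.9000] v=[0.0000]
Step 1: x=[8.6264] v=[-0.9120]
Step 2: x=[8.1728] v=[-1.5121]
Step 3: x=[7.6943] v=[-1.5951]
Step 4: x=[7.3545] v=[-1.1326]
Step 5: x=[7.2697] v=[-0.2827]
Step 6: x=[7.4688] v=[0.6638]
First v>=0 after going negative at step 6, time=1.8000

Answer: 1.8000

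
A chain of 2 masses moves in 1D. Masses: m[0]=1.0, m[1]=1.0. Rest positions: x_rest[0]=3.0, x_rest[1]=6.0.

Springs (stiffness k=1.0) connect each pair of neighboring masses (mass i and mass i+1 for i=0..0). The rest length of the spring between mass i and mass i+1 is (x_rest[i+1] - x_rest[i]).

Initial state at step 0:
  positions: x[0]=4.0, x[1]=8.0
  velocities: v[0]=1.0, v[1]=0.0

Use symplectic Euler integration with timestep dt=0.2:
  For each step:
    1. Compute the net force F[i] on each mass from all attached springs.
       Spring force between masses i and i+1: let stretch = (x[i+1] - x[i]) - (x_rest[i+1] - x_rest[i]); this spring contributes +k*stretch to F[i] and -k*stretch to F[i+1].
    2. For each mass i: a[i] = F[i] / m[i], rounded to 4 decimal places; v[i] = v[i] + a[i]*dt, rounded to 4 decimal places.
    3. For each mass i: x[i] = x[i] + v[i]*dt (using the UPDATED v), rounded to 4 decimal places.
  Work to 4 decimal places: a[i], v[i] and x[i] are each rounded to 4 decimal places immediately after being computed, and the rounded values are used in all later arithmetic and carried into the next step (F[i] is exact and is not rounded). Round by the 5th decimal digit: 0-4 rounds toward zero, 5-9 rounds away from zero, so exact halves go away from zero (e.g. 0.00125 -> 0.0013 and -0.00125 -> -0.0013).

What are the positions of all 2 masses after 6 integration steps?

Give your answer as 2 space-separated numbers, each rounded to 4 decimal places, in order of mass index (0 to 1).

Step 0: x=[4.0000 8.0000] v=[1.0000 0.0000]
Step 1: x=[4.2400 7.9600] v=[1.2000 -0.2000]
Step 2: x=[4.5088 7.8912] v=[1.3440 -0.3440]
Step 3: x=[4.7929 7.8071] v=[1.4205 -0.4205]
Step 4: x=[5.0776 7.7224] v=[1.4233 -0.4233]
Step 5: x=[5.3481 7.6519] v=[1.3523 -0.3523]
Step 6: x=[5.5907 7.6093] v=[1.2131 -0.2131]

Answer: 5.5907 7.6093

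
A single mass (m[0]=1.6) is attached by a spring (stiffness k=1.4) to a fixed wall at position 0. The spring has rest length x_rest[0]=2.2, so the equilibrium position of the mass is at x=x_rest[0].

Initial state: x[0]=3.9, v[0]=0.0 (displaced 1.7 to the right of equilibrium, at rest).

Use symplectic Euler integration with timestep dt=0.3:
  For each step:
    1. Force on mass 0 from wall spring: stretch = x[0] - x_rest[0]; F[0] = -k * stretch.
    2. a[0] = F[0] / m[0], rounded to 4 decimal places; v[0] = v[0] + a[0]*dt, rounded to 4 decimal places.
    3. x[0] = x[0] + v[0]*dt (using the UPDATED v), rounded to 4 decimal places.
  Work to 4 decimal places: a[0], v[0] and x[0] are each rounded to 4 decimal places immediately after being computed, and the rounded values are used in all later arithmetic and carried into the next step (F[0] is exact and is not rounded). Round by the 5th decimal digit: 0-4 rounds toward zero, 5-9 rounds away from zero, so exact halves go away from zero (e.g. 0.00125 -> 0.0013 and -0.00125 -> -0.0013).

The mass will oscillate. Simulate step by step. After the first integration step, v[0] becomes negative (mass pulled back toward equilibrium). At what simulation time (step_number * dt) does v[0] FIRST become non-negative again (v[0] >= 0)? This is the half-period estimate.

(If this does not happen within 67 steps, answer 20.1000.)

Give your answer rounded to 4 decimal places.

Step 0: x=[3.9000] v=[0.0000]
Step 1: x=[3.7661] v=[-0.4463]
Step 2: x=[3.5089] v=[-0.8574]
Step 3: x=[3.1486] v=[-1.2010]
Step 4: x=[2.7136] v=[-1.4500]
Step 5: x=[2.2382] v=[-1.5848]
Step 6: x=[1.7598] v=[-1.5948]
Step 7: x=[1.3160] v=[-1.4792]
Step 8: x=[0.9418] v=[-1.2472]
Step 9: x=[0.6667] v=[-0.9169]
Step 10: x=[0.5124] v=[-0.5144]
Step 11: x=[0.4910] v=[-0.0714]
Step 12: x=[0.6042] v=[0.3772]
First v>=0 after going negative at step 12, time=3.6000

Answer: 3.6000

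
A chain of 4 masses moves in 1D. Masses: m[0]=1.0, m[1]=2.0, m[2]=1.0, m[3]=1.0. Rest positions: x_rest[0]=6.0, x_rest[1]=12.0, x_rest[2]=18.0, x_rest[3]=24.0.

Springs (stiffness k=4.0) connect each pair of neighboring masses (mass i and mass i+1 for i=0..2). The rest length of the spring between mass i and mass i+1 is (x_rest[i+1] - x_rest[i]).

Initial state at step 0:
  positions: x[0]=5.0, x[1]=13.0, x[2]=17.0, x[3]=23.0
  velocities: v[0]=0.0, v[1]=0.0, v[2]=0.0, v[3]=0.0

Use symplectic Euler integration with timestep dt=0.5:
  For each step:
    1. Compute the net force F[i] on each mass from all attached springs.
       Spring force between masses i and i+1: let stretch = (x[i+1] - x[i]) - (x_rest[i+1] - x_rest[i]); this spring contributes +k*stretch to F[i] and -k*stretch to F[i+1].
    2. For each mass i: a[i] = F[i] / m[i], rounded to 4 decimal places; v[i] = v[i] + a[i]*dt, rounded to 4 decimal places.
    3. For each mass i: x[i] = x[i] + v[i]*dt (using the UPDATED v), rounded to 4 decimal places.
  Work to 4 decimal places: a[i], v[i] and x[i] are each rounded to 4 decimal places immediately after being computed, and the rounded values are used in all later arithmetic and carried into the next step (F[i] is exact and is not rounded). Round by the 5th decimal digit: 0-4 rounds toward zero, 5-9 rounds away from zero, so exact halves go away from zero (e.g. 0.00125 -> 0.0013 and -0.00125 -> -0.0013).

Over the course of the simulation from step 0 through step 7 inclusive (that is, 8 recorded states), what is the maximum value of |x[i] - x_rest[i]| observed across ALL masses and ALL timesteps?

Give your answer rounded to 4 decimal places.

Answer: 2.0000

Derivation:
Step 0: x=[5.0000 13.0000 17.0000 23.0000] v=[0.0000 0.0000 0.0000 0.0000]
Step 1: x=[7.0000 11.0000 19.0000 23.0000] v=[4.0000 -4.0000 4.0000 0.0000]
Step 2: x=[7.0000 11.0000 17.0000 25.0000] v=[0.0000 0.0000 -4.0000 4.0000]
Step 3: x=[5.0000 12.0000 17.0000 25.0000] v=[-4.0000 2.0000 0.0000 0.0000]
Step 4: x=[4.0000 12.0000 20.0000 23.0000] v=[-2.0000 0.0000 6.0000 -4.0000]
Step 5: x=[5.0000 12.0000 18.0000 24.0000] v=[2.0000 0.0000 -4.0000 2.0000]
Step 6: x=[7.0000 11.5000 16.0000 25.0000] v=[4.0000 -1.0000 -4.0000 2.0000]
Step 7: x=[7.5000 11.0000 18.5000 23.0000] v=[1.0000 -1.0000 5.0000 -4.0000]
Max displacement = 2.0000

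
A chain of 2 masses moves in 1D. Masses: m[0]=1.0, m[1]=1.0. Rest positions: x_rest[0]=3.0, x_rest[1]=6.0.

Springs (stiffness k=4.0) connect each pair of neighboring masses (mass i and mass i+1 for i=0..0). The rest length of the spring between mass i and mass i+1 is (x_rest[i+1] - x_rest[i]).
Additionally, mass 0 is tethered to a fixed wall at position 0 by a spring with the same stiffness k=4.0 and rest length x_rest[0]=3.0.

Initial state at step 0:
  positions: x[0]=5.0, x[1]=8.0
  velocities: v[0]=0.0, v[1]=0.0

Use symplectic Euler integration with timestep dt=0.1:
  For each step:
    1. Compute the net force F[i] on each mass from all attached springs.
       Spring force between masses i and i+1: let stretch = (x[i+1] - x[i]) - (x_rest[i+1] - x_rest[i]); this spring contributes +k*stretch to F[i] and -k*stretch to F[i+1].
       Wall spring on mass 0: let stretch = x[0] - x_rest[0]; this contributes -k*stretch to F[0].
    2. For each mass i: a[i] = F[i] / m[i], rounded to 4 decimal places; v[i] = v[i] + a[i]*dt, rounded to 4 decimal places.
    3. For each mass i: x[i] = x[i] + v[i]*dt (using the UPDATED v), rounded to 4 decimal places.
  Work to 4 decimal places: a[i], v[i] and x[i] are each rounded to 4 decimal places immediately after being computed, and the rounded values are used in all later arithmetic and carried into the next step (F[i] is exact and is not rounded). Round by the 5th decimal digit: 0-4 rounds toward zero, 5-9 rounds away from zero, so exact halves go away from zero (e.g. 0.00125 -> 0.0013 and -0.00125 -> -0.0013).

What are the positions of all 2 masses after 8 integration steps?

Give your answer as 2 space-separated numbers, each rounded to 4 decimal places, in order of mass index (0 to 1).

Step 0: x=[5.0000 8.0000] v=[0.0000 0.0000]
Step 1: x=[4.9200 8.0000] v=[-0.8000 0.0000]
Step 2: x=[4.7664 7.9968] v=[-1.5360 -0.0320]
Step 3: x=[4.5514 7.9844] v=[-2.1504 -0.1242]
Step 4: x=[4.2916 7.9547] v=[-2.5978 -0.2974]
Step 5: x=[4.0067 7.8984] v=[-2.8492 -0.5626]
Step 6: x=[3.7172 7.8065] v=[-2.8952 -0.9193]
Step 7: x=[3.4426 7.6710] v=[-2.7464 -1.3550]
Step 8: x=[3.1994 7.4864] v=[-2.4321 -1.8464]

Answer: 3.1994 7.4864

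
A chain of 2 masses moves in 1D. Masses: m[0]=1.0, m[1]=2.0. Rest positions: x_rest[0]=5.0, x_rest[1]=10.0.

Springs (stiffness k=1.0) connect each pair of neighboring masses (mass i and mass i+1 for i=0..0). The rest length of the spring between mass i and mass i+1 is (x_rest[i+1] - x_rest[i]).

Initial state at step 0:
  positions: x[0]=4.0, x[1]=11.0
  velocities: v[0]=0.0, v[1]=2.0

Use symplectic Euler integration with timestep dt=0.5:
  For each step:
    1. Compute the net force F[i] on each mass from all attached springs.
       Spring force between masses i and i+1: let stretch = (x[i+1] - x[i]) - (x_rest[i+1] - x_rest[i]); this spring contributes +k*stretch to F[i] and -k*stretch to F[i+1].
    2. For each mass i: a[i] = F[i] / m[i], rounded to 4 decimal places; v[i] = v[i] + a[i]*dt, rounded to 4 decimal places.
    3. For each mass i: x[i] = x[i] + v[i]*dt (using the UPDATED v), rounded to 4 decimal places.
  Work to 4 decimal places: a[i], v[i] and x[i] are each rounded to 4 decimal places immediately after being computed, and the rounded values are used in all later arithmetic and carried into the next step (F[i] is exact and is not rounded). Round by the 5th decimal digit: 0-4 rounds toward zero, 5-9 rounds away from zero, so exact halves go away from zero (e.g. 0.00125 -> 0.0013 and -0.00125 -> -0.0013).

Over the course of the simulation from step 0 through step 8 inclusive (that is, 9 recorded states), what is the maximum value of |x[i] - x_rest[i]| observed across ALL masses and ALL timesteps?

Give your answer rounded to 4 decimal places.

Step 0: x=[4.0000 11.0000] v=[0.0000 2.0000]
Step 1: x=[4.5000 11.7500] v=[1.0000 1.5000]
Step 2: x=[5.5625 12.2188] v=[2.1250 0.9375]
Step 3: x=[7.0391 12.4805] v=[2.9532 0.5234]
Step 4: x=[8.6261 12.6871] v=[3.1739 0.4131]
Step 5: x=[9.9783 13.0111] v=[2.7044 0.6479]
Step 6: x=[10.8387 13.5810] v=[1.7208 1.1397]
Step 7: x=[11.1347 14.4331] v=[0.5920 1.7042]
Step 8: x=[11.0053 15.4979] v=[-0.2588 2.1296]
Max displacement = 6.1347

Answer: 6.1347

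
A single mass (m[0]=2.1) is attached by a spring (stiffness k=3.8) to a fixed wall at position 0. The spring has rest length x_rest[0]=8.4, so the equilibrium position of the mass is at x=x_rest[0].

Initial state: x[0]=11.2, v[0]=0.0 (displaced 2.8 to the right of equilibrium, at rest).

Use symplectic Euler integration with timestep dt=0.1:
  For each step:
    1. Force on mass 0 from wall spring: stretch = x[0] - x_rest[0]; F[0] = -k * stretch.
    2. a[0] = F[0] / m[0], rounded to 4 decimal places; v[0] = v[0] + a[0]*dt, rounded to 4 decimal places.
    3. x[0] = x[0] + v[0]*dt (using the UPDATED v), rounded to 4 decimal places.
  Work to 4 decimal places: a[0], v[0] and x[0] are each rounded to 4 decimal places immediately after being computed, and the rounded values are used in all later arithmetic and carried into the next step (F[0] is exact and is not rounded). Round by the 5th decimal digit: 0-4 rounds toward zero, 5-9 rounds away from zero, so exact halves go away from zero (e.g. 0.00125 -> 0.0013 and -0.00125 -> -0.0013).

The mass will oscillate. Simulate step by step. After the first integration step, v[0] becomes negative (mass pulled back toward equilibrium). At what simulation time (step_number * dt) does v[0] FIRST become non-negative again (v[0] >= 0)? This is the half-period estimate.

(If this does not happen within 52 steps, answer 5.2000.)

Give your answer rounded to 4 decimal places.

Step 0: x=[11.2000] v=[0.0000]
Step 1: x=[11.1493] v=[-0.5067]
Step 2: x=[11.0489] v=[-1.0042]
Step 3: x=[10.9006] v=[-1.4835]
Step 4: x=[10.7070] v=[-1.9360]
Step 5: x=[10.4717] v=[-2.3535]
Step 6: x=[10.1989] v=[-2.7284]
Step 7: x=[9.8935] v=[-3.0539]
Step 8: x=[9.5611] v=[-3.3242]
Step 9: x=[9.2077] v=[-3.5343]
Step 10: x=[8.8397] v=[-3.6805]
Step 11: x=[8.4637] v=[-3.7601]
Step 12: x=[8.0865] v=[-3.7716]
Step 13: x=[7.7150] v=[-3.7149]
Step 14: x=[7.3559] v=[-3.5910]
Step 15: x=[7.0157] v=[-3.4021]
Step 16: x=[6.7005] v=[-3.1516]
Step 17: x=[6.4161] v=[-2.8441]
Step 18: x=[6.1676] v=[-2.4851]
Step 19: x=[5.9595] v=[-2.0811]
Step 20: x=[5.7956] v=[-1.6395]
Step 21: x=[5.6788] v=[-1.1682]
Step 22: x=[5.6112] v=[-0.6758]
Step 23: x=[5.5941] v=[-0.1712]
Step 24: x=[5.6278] v=[0.3365]
First v>=0 after going negative at step 24, time=2.4000

Answer: 2.4000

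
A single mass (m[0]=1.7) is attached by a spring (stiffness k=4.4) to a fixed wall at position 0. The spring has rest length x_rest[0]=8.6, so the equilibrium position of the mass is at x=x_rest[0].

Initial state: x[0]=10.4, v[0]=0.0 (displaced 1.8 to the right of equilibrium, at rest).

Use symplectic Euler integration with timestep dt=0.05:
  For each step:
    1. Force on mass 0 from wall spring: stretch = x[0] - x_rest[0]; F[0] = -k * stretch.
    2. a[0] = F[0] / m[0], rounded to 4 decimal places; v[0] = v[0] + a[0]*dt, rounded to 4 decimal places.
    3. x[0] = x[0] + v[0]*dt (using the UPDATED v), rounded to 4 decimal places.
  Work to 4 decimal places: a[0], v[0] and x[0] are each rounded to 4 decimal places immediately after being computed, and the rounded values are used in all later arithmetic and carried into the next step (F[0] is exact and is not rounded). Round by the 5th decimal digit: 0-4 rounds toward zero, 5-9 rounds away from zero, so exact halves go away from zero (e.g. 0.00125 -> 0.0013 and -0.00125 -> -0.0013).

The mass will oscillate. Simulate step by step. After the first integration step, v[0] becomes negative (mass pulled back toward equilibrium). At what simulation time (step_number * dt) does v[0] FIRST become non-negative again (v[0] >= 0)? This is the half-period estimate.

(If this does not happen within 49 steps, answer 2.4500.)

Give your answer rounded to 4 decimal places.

Step 0: x=[10.4000] v=[0.0000]
Step 1: x=[10.3884] v=[-0.2329]
Step 2: x=[10.3652] v=[-0.4643]
Step 3: x=[10.3306] v=[-0.6927]
Step 4: x=[10.2848] v=[-0.9167]
Step 5: x=[10.2281] v=[-1.1347]
Step 6: x=[10.1608] v=[-1.3454]
Step 7: x=[10.0834] v=[-1.5474]
Step 8: x=[9.9964] v=[-1.7394]
Step 9: x=[9.9004] v=[-1.9201]
Step 10: x=[9.7960] v=[-2.0884]
Step 11: x=[9.6838] v=[-2.2432]
Step 12: x=[9.5646] v=[-2.3835]
Step 13: x=[9.4392] v=[-2.5083]
Step 14: x=[9.3084] v=[-2.6169]
Step 15: x=[9.1730] v=[-2.7086]
Step 16: x=[9.0339] v=[-2.7828]
Step 17: x=[8.8920] v=[-2.8390]
Step 18: x=[8.7482] v=[-2.8768]
Step 19: x=[8.6034] v=[-2.8960]
Step 20: x=[8.4586] v=[-2.8964]
Step 21: x=[8.3147] v=[-2.8781]
Step 22: x=[8.1726] v=[-2.8412]
Step 23: x=[8.0333] v=[-2.7859]
Step 24: x=[7.8977] v=[-2.7126]
Step 25: x=[7.7666] v=[-2.6217]
Step 26: x=[7.6409] v=[-2.5139]
Step 27: x=[7.5214] v=[-2.3898]
Step 28: x=[7.4089] v=[-2.2502]
Step 29: x=[7.3041] v=[-2.0961]
Step 30: x=[7.2077] v=[-1.9284]
Step 31: x=[7.1203] v=[-1.7482]
Step 32: x=[7.0425] v=[-1.5567]
Step 33: x=[6.9747] v=[-1.3551]
Step 34: x=[6.9175] v=[-1.1448]
Step 35: x=[6.8711] v=[-0.9271]
Step 36: x=[6.8359] v=[-0.7034]
Step 37: x=[6.8121] v=[-0.4751]
Step 38: x=[6.7999] v=[-0.2437]
Step 39: x=[6.7994] v=[-0.0107]
Step 40: x=[6.8105] v=[0.2223]
First v>=0 after going negative at step 40, time=2.0000

Answer: 2.0000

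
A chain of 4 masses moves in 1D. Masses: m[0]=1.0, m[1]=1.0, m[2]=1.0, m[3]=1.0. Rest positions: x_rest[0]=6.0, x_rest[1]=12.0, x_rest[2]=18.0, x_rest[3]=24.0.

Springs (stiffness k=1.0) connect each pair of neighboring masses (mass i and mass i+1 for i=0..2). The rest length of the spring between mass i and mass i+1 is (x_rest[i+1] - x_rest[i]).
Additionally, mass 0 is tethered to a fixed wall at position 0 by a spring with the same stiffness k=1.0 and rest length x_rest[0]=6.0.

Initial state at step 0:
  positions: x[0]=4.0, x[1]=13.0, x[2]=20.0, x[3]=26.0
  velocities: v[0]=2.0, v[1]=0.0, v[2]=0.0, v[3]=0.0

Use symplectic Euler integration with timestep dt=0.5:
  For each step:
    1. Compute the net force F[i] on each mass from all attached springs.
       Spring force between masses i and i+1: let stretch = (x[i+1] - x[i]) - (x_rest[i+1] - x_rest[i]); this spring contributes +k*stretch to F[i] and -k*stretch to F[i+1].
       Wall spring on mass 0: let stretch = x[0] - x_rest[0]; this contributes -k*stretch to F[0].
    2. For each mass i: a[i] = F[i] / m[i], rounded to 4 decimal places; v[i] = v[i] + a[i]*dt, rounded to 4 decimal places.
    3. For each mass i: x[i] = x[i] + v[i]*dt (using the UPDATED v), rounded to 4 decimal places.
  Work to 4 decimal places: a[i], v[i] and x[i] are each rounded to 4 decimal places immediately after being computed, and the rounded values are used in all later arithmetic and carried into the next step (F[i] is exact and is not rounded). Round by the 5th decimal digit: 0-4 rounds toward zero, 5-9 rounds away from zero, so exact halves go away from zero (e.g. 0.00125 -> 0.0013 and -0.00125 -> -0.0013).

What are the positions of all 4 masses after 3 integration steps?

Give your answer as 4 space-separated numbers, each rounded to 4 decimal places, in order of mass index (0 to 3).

Answer: 9.5625 12.8125 18.6719 25.7031

Derivation:
Step 0: x=[4.0000 13.0000 20.0000 26.0000] v=[2.0000 0.0000 0.0000 0.0000]
Step 1: x=[6.2500 12.5000 19.7500 26.0000] v=[4.5000 -1.0000 -0.5000 0.0000]
Step 2: x=[8.5000 12.2500 19.2500 25.9375] v=[4.5000 -0.5000 -1.0000 -0.1250]
Step 3: x=[9.5625 12.8125 18.6719 25.7031] v=[2.1250 1.1250 -1.1563 -0.4688]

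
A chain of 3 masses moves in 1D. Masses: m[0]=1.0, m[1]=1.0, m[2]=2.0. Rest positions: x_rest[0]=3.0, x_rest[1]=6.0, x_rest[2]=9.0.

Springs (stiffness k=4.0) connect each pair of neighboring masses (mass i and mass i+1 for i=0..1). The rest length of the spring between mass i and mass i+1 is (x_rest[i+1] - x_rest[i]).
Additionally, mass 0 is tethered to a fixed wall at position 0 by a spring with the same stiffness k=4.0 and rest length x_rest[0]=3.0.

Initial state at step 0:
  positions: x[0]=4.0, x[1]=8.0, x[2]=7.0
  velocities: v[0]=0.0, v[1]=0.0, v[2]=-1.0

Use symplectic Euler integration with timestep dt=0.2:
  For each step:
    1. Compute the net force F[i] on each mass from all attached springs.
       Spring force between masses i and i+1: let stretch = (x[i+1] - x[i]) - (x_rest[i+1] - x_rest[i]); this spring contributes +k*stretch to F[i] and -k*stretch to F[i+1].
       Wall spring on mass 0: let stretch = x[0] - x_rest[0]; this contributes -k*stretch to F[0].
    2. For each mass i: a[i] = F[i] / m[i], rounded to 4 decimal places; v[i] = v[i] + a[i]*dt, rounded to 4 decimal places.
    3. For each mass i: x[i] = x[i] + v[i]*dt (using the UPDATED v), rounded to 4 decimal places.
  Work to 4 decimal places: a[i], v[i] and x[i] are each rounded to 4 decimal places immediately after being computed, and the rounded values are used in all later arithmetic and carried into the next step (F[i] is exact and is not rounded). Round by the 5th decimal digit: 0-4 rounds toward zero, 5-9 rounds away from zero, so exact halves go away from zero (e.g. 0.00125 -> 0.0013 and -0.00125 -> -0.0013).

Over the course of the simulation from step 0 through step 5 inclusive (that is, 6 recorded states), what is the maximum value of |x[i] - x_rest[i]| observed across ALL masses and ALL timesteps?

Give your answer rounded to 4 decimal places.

Step 0: x=[4.0000 8.0000 7.0000] v=[0.0000 0.0000 -1.0000]
Step 1: x=[4.0000 7.2000 7.1200] v=[0.0000 -4.0000 0.6000]
Step 2: x=[3.8720 5.8752 7.4864] v=[-0.6400 -6.6240 1.8320]
Step 3: x=[3.4450 4.4877 7.9639] v=[-2.1350 -6.9376 2.3875]
Step 4: x=[2.6336 3.4895 8.4033] v=[-4.0568 -4.9908 2.1970]
Step 5: x=[1.5378 3.1406 8.6896] v=[-5.4790 -1.7445 1.4315]
Max displacement = 2.8594

Answer: 2.8594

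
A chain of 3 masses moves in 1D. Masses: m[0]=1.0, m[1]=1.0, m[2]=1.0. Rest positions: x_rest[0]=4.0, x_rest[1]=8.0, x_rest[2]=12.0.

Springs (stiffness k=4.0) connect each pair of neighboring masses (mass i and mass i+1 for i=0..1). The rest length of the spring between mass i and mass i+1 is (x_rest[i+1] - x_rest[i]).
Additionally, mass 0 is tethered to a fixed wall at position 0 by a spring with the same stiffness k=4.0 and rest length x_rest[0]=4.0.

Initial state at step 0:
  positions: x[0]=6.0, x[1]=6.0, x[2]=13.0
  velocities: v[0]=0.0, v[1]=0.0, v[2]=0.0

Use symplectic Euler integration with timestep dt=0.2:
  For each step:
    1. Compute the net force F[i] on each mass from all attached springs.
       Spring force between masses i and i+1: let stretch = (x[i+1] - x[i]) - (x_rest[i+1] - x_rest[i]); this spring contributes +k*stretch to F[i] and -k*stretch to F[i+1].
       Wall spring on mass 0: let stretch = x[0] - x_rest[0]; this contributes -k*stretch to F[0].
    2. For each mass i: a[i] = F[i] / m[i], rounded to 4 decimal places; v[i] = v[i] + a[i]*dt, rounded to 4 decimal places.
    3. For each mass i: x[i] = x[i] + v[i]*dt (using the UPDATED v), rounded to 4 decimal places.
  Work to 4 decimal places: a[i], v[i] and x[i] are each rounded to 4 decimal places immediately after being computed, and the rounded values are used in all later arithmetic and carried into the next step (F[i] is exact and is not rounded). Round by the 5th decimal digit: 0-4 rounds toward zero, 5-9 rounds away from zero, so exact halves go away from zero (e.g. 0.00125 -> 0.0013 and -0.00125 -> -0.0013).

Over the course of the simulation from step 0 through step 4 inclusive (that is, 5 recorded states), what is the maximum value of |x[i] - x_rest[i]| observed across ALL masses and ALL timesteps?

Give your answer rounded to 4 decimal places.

Step 0: x=[6.0000 6.0000 13.0000] v=[0.0000 0.0000 0.0000]
Step 1: x=[5.0400 7.1200 12.5200] v=[-4.8000 5.6000 -2.4000]
Step 2: x=[3.6064 8.7712 11.8160] v=[-7.1680 8.2560 -3.5200]
Step 3: x=[2.4221 10.0832 11.2648] v=[-5.9213 6.5600 -2.7558]
Step 4: x=[2.0761 10.3585 11.1646] v=[-1.7301 1.3764 -0.5011]
Max displacement = 2.3585

Answer: 2.3585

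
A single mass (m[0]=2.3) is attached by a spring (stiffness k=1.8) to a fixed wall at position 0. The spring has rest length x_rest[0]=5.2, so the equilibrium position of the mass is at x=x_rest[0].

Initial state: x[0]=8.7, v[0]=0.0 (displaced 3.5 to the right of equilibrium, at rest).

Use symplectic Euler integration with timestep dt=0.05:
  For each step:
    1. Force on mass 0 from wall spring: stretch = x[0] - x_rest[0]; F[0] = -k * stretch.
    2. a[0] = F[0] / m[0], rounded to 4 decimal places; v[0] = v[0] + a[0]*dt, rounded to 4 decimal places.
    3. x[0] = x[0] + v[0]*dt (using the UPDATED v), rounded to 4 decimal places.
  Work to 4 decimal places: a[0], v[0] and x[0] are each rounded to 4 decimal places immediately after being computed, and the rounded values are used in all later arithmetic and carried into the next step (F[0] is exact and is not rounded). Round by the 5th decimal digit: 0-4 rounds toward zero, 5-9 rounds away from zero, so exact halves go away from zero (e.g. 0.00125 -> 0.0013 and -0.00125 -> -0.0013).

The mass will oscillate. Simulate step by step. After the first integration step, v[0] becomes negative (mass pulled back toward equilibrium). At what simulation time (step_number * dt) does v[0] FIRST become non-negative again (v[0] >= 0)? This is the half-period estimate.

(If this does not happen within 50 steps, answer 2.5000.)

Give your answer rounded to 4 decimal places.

Step 0: x=[8.7000] v=[0.0000]
Step 1: x=[8.6932] v=[-0.1370]
Step 2: x=[8.6795] v=[-0.2737]
Step 3: x=[8.6590] v=[-0.4099]
Step 4: x=[8.6317] v=[-0.5453]
Step 5: x=[8.5977] v=[-0.6796]
Step 6: x=[8.5571] v=[-0.8126]
Step 7: x=[8.5099] v=[-0.9440]
Step 8: x=[8.4562] v=[-1.0735]
Step 9: x=[8.3962] v=[-1.2009]
Step 10: x=[8.3299] v=[-1.3260]
Step 11: x=[8.2575] v=[-1.4485]
Step 12: x=[8.1791] v=[-1.5681]
Step 13: x=[8.0949] v=[-1.6847]
Step 14: x=[8.0050] v=[-1.7980]
Step 15: x=[7.9096] v=[-1.9078]
Step 16: x=[7.8089] v=[-2.0138]
Step 17: x=[7.7031] v=[-2.1159]
Step 18: x=[7.5924] v=[-2.2138]
Step 19: x=[7.4770] v=[-2.3074]
Step 20: x=[7.3572] v=[-2.3965]
Step 21: x=[7.2332] v=[-2.4809]
Step 22: x=[7.1052] v=[-2.5605]
Step 23: x=[6.9734] v=[-2.6351]
Step 24: x=[6.8382] v=[-2.7045]
Step 25: x=[6.6998] v=[-2.7686]
Step 26: x=[6.5584] v=[-2.8273]
Step 27: x=[6.4144] v=[-2.8805]
Step 28: x=[6.2680] v=[-2.9280]
Step 29: x=[6.1195] v=[-2.9698]
Step 30: x=[5.9692] v=[-3.0058]
Step 31: x=[5.8174] v=[-3.0359]
Step 32: x=[5.6644] v=[-3.0601]
Step 33: x=[5.5105] v=[-3.0783]
Step 34: x=[5.3560] v=[-3.0905]
Step 35: x=[5.2012] v=[-3.0966]
Step 36: x=[5.0464] v=[-3.0966]
Step 37: x=[4.8919] v=[-3.0906]
Step 38: x=[4.7380] v=[-3.0785]
Step 39: x=[4.5850] v=[-3.0604]
Step 40: x=[4.4332] v=[-3.0363]
Step 41: x=[4.2829] v=[-3.0063]
Step 42: x=[4.1344] v=[-2.9704]
Step 43: x=[3.9880] v=[-2.9287]
Step 44: x=[3.8439] v=[-2.8813]
Step 45: x=[3.7025] v=[-2.8282]
Step 46: x=[3.5640] v=[-2.7696]
Step 47: x=[3.4287] v=[-2.7056]
Step 48: x=[3.2969] v=[-2.6363]
Step 49: x=[3.1688] v=[-2.5618]
Step 50: x=[3.0447] v=[-2.4823]
v[0] did not become non-negative within 50 steps; using fallback time=2.5000

Answer: 2.5000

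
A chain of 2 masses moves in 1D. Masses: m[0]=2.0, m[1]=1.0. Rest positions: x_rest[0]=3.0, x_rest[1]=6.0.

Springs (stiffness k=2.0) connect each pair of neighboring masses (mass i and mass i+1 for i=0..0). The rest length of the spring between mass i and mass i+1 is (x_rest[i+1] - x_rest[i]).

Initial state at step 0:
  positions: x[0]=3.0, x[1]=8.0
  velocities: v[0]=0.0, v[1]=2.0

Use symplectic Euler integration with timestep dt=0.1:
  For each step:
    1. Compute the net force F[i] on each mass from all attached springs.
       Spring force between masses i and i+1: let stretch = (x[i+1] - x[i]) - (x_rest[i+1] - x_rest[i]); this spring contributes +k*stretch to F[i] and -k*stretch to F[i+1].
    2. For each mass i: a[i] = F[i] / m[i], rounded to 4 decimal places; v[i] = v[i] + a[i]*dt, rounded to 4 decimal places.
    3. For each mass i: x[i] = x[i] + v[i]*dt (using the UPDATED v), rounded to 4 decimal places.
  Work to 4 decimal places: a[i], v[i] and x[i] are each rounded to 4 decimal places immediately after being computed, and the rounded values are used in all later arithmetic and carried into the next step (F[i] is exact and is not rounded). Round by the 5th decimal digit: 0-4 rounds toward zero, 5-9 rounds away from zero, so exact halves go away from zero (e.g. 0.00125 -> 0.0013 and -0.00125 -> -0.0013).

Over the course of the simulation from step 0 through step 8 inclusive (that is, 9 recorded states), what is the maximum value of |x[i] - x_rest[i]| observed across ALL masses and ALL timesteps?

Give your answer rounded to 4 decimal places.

Step 0: x=[3.0000 8.0000] v=[0.0000 2.0000]
Step 1: x=[3.0200 8.1600] v=[0.2000 1.6000]
Step 2: x=[3.0614 8.2772] v=[0.4140 1.1720]
Step 3: x=[3.1250 8.3501] v=[0.6356 0.7288]
Step 4: x=[3.2108 8.3785] v=[0.8581 0.2838]
Step 5: x=[3.3183 8.3635] v=[1.0749 -0.1497]
Step 6: x=[3.4462 8.3076] v=[1.2794 -0.5587]
Step 7: x=[3.5928 8.2145] v=[1.4655 -0.9310]
Step 8: x=[3.7556 8.0890] v=[1.6277 -1.2553]
Max displacement = 2.3785

Answer: 2.3785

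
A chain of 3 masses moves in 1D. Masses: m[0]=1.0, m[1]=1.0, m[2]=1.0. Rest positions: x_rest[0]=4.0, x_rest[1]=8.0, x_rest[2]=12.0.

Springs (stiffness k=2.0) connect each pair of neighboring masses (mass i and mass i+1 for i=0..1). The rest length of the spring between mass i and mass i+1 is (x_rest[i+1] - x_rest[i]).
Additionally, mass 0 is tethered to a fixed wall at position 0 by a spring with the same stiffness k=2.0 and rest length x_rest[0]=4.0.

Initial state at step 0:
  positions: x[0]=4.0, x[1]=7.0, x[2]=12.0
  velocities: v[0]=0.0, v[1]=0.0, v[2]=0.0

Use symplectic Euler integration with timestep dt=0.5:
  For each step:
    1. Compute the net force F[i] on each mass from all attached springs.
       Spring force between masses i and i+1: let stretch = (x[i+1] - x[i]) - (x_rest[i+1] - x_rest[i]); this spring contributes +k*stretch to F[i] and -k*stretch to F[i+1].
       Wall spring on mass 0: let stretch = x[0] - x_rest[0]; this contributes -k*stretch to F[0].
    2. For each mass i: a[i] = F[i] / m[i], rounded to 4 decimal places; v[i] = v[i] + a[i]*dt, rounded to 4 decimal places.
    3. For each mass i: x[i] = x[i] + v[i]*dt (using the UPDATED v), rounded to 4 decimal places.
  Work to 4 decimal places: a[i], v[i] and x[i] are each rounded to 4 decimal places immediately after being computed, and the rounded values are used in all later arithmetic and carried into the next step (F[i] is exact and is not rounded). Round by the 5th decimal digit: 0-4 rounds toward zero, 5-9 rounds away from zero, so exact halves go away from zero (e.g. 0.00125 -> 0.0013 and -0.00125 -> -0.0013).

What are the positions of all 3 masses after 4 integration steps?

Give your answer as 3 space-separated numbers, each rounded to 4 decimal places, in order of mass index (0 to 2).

Answer: 4.6875 7.3125 12.1250

Derivation:
Step 0: x=[4.0000 7.0000 12.0000] v=[0.0000 0.0000 0.0000]
Step 1: x=[3.5000 8.0000 11.5000] v=[-1.0000 2.0000 -1.0000]
Step 2: x=[3.5000 8.5000 11.2500] v=[0.0000 1.0000 -0.5000]
Step 3: x=[4.2500 7.8750 11.6250] v=[1.5000 -1.2500 0.7500]
Step 4: x=[4.6875 7.3125 12.1250] v=[0.8750 -1.1250 1.0000]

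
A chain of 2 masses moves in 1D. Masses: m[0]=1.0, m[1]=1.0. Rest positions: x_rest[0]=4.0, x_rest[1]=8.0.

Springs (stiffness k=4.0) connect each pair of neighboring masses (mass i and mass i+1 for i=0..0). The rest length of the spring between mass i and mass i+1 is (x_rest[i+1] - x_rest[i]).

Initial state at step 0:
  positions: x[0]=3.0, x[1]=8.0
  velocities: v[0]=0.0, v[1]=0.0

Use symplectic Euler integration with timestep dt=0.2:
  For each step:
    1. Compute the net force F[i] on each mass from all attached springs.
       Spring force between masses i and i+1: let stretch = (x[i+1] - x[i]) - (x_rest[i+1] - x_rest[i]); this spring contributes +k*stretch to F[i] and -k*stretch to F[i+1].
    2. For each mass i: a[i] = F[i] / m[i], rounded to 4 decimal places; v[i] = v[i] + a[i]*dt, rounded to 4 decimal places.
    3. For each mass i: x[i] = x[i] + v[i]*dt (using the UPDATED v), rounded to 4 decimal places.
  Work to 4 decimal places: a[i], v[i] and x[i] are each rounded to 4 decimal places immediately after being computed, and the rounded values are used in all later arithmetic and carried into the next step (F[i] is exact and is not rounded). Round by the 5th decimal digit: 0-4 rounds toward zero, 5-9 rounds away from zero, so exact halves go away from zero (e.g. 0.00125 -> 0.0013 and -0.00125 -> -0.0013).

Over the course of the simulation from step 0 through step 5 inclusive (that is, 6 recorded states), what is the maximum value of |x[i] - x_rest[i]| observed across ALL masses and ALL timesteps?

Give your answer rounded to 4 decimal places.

Step 0: x=[3.0000 8.0000] v=[0.0000 0.0000]
Step 1: x=[3.1600 7.8400] v=[0.8000 -0.8000]
Step 2: x=[3.4288 7.5712] v=[1.3440 -1.3440]
Step 3: x=[3.7204 7.2796] v=[1.4579 -1.4579]
Step 4: x=[3.9415 7.0585] v=[1.1053 -1.1053]
Step 5: x=[4.0213 6.9787] v=[0.3989 -0.3989]
Max displacement = 1.0213

Answer: 1.0213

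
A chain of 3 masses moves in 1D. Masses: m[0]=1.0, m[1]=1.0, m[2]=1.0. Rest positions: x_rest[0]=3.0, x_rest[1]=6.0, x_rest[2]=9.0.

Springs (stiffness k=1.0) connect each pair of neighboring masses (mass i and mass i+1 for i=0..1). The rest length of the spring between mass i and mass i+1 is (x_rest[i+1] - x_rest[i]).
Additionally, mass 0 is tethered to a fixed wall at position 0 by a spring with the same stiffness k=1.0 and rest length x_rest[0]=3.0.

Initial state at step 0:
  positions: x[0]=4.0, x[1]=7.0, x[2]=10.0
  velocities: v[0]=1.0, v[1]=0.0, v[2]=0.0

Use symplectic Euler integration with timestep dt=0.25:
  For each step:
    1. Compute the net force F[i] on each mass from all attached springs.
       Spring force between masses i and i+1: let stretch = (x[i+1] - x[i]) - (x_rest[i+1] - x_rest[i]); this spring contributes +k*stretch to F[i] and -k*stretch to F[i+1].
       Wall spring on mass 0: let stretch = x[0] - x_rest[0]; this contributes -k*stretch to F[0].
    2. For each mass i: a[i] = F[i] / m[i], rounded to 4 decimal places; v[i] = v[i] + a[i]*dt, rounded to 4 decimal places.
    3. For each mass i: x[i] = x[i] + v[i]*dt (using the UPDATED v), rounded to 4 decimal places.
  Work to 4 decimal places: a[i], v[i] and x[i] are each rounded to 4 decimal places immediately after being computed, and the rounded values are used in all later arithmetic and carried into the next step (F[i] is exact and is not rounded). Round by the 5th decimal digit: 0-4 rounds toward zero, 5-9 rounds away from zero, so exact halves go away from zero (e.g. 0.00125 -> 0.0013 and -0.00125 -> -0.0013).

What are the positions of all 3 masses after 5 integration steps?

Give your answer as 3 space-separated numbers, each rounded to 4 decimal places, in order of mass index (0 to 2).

Answer: 4.0246 7.1259 10.0120

Derivation:
Step 0: x=[4.0000 7.0000 10.0000] v=[1.0000 0.0000 0.0000]
Step 1: x=[4.1875 7.0000 10.0000] v=[0.7500 0.0000 0.0000]
Step 2: x=[4.2891 7.0117 10.0000] v=[0.4063 0.0469 0.0000]
Step 3: x=[4.2928 7.0400 10.0007] v=[0.0147 0.1133 0.0029]
Step 4: x=[4.1999 7.0817 10.0039] v=[-0.3717 0.1667 0.0127]
Step 5: x=[4.0246 7.1259 10.0120] v=[-0.7012 0.1768 0.0322]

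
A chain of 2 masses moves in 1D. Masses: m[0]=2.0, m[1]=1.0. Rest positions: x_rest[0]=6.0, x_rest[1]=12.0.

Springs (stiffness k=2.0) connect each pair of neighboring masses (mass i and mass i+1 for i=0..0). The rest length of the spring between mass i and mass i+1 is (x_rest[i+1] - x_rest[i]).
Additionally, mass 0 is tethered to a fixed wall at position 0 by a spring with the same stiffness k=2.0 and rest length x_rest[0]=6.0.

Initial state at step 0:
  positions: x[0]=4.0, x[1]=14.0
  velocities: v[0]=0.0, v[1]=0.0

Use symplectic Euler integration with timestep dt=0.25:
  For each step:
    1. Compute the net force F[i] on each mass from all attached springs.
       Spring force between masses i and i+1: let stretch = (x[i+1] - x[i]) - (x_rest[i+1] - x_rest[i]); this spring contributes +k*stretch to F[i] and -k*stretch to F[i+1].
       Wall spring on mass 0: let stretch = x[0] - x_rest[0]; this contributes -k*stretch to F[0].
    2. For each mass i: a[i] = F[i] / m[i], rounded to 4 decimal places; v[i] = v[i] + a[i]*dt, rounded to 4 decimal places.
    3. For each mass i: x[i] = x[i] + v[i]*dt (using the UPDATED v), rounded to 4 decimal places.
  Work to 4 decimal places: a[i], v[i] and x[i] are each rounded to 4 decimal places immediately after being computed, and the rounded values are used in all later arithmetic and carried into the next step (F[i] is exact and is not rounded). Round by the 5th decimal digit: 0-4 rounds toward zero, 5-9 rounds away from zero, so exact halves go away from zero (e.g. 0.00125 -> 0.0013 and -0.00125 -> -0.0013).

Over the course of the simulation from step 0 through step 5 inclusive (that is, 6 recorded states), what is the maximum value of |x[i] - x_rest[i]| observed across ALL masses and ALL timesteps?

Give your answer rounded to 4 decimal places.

Step 0: x=[4.0000 14.0000] v=[0.0000 0.0000]
Step 1: x=[4.3750 13.5000] v=[1.5000 -2.0000]
Step 2: x=[5.0469 12.6094] v=[2.6875 -3.5625]
Step 3: x=[5.8760 11.5235] v=[3.3164 -4.3438]
Step 4: x=[6.6908 10.4816] v=[3.2593 -4.1676]
Step 5: x=[7.3244 9.7159] v=[2.5343 -3.0630]
Max displacement = 2.2841

Answer: 2.2841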